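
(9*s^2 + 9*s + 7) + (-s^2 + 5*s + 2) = 8*s^2 + 14*s + 9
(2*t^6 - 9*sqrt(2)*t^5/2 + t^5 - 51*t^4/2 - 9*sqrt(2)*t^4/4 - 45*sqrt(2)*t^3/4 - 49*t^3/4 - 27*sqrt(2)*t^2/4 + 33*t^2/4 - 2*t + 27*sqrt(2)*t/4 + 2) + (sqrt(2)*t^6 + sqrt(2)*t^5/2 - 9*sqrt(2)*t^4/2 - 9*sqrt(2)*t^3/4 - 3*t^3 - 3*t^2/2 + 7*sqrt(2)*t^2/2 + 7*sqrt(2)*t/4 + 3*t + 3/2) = sqrt(2)*t^6 + 2*t^6 - 4*sqrt(2)*t^5 + t^5 - 51*t^4/2 - 27*sqrt(2)*t^4/4 - 27*sqrt(2)*t^3/2 - 61*t^3/4 - 13*sqrt(2)*t^2/4 + 27*t^2/4 + t + 17*sqrt(2)*t/2 + 7/2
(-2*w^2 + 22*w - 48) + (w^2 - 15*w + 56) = -w^2 + 7*w + 8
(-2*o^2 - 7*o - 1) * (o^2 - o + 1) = -2*o^4 - 5*o^3 + 4*o^2 - 6*o - 1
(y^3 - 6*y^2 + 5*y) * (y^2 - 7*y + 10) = y^5 - 13*y^4 + 57*y^3 - 95*y^2 + 50*y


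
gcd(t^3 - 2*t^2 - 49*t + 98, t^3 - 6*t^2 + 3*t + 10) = t - 2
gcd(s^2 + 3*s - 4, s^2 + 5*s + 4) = s + 4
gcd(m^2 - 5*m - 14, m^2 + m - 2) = m + 2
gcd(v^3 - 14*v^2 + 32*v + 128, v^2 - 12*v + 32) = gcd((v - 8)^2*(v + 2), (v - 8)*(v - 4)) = v - 8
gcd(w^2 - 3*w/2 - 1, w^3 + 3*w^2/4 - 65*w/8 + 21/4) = w - 2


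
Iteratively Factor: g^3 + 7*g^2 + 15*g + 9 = (g + 1)*(g^2 + 6*g + 9) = (g + 1)*(g + 3)*(g + 3)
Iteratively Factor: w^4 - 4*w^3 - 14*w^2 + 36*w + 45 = (w - 5)*(w^3 + w^2 - 9*w - 9) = (w - 5)*(w + 3)*(w^2 - 2*w - 3) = (w - 5)*(w + 1)*(w + 3)*(w - 3)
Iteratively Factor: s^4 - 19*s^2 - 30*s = (s + 2)*(s^3 - 2*s^2 - 15*s) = s*(s + 2)*(s^2 - 2*s - 15) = s*(s + 2)*(s + 3)*(s - 5)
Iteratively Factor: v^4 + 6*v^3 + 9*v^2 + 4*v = (v + 1)*(v^3 + 5*v^2 + 4*v) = v*(v + 1)*(v^2 + 5*v + 4) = v*(v + 1)*(v + 4)*(v + 1)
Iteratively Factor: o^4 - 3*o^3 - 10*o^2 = (o)*(o^3 - 3*o^2 - 10*o) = o*(o + 2)*(o^2 - 5*o) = o*(o - 5)*(o + 2)*(o)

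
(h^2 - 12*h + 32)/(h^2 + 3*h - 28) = (h - 8)/(h + 7)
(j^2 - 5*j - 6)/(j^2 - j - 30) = (j + 1)/(j + 5)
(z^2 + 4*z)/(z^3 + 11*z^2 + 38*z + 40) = z/(z^2 + 7*z + 10)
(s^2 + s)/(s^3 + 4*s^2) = (s + 1)/(s*(s + 4))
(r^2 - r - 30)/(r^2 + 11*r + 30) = (r - 6)/(r + 6)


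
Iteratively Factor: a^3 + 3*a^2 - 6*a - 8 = (a + 1)*(a^2 + 2*a - 8) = (a + 1)*(a + 4)*(a - 2)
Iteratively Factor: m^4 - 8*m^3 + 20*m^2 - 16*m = (m - 4)*(m^3 - 4*m^2 + 4*m) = m*(m - 4)*(m^2 - 4*m + 4) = m*(m - 4)*(m - 2)*(m - 2)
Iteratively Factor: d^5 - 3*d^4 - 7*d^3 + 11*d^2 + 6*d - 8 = (d + 1)*(d^4 - 4*d^3 - 3*d^2 + 14*d - 8) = (d - 1)*(d + 1)*(d^3 - 3*d^2 - 6*d + 8) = (d - 1)^2*(d + 1)*(d^2 - 2*d - 8) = (d - 1)^2*(d + 1)*(d + 2)*(d - 4)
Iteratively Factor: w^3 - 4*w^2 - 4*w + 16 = (w - 4)*(w^2 - 4) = (w - 4)*(w + 2)*(w - 2)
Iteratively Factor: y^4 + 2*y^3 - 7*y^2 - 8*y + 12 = (y + 3)*(y^3 - y^2 - 4*y + 4) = (y - 1)*(y + 3)*(y^2 - 4) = (y - 2)*(y - 1)*(y + 3)*(y + 2)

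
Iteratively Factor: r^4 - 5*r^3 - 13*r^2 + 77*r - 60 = (r - 5)*(r^3 - 13*r + 12) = (r - 5)*(r - 1)*(r^2 + r - 12) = (r - 5)*(r - 1)*(r + 4)*(r - 3)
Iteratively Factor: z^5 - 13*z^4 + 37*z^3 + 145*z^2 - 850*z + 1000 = (z - 2)*(z^4 - 11*z^3 + 15*z^2 + 175*z - 500) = (z - 5)*(z - 2)*(z^3 - 6*z^2 - 15*z + 100) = (z - 5)^2*(z - 2)*(z^2 - z - 20) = (z - 5)^2*(z - 2)*(z + 4)*(z - 5)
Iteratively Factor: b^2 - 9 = (b - 3)*(b + 3)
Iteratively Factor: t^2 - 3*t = (t - 3)*(t)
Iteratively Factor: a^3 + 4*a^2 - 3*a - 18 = (a + 3)*(a^2 + a - 6) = (a + 3)^2*(a - 2)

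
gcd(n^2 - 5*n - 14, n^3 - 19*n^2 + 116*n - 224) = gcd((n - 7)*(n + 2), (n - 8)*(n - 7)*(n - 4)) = n - 7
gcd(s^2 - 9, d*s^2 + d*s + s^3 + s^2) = 1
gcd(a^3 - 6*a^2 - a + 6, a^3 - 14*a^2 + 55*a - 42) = a^2 - 7*a + 6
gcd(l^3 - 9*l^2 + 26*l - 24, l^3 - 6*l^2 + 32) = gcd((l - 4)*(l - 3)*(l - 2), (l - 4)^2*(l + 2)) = l - 4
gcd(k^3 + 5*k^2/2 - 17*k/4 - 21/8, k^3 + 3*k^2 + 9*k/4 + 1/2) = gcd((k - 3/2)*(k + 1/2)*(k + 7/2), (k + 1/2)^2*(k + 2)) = k + 1/2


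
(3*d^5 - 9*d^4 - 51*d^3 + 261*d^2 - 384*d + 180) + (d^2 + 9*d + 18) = 3*d^5 - 9*d^4 - 51*d^3 + 262*d^2 - 375*d + 198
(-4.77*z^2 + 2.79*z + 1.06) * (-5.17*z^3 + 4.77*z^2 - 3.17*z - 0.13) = 24.6609*z^5 - 37.1772*z^4 + 22.949*z^3 - 3.168*z^2 - 3.7229*z - 0.1378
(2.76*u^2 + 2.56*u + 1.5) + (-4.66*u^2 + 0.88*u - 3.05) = -1.9*u^2 + 3.44*u - 1.55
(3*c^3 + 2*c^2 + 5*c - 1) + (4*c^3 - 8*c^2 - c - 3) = 7*c^3 - 6*c^2 + 4*c - 4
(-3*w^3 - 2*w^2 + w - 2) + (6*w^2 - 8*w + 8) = -3*w^3 + 4*w^2 - 7*w + 6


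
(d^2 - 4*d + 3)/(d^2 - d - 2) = (-d^2 + 4*d - 3)/(-d^2 + d + 2)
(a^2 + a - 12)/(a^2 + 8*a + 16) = (a - 3)/(a + 4)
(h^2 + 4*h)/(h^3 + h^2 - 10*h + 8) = h/(h^2 - 3*h + 2)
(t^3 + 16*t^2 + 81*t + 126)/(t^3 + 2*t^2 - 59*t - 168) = (t + 6)/(t - 8)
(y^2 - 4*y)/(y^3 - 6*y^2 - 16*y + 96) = y/(y^2 - 2*y - 24)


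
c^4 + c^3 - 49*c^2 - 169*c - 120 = (c - 8)*(c + 1)*(c + 3)*(c + 5)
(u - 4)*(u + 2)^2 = u^3 - 12*u - 16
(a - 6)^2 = a^2 - 12*a + 36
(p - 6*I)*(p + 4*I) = p^2 - 2*I*p + 24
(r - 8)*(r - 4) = r^2 - 12*r + 32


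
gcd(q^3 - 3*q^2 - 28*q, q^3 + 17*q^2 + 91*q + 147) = 1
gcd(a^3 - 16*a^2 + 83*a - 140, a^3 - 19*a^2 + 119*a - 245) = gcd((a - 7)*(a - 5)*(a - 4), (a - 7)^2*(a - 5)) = a^2 - 12*a + 35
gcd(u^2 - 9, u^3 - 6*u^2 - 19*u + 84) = u - 3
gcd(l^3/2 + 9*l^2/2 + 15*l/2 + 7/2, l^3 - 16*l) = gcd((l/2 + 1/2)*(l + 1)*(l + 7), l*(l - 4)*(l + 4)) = 1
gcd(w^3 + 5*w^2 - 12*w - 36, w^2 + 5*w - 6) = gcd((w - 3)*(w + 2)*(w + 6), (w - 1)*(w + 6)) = w + 6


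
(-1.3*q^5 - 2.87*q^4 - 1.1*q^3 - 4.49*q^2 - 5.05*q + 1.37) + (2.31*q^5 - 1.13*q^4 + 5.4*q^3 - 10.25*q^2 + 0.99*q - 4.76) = 1.01*q^5 - 4.0*q^4 + 4.3*q^3 - 14.74*q^2 - 4.06*q - 3.39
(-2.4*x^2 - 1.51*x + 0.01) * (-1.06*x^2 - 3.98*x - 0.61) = 2.544*x^4 + 11.1526*x^3 + 7.4632*x^2 + 0.8813*x - 0.0061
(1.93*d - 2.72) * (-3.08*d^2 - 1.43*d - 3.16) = -5.9444*d^3 + 5.6177*d^2 - 2.2092*d + 8.5952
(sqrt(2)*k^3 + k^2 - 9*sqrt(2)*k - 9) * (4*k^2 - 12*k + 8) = 4*sqrt(2)*k^5 - 12*sqrt(2)*k^4 + 4*k^4 - 28*sqrt(2)*k^3 - 12*k^3 - 28*k^2 + 108*sqrt(2)*k^2 - 72*sqrt(2)*k + 108*k - 72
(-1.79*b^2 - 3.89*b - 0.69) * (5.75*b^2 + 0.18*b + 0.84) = -10.2925*b^4 - 22.6897*b^3 - 6.1713*b^2 - 3.3918*b - 0.5796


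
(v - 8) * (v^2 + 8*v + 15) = v^3 - 49*v - 120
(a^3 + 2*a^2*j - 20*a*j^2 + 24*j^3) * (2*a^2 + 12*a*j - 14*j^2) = 2*a^5 + 16*a^4*j - 30*a^3*j^2 - 220*a^2*j^3 + 568*a*j^4 - 336*j^5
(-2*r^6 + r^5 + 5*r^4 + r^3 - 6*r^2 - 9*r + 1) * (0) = 0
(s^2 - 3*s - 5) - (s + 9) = s^2 - 4*s - 14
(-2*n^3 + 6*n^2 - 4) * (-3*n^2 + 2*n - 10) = 6*n^5 - 22*n^4 + 32*n^3 - 48*n^2 - 8*n + 40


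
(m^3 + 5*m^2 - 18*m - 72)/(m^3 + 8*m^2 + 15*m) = (m^2 + 2*m - 24)/(m*(m + 5))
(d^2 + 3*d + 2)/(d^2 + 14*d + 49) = (d^2 + 3*d + 2)/(d^2 + 14*d + 49)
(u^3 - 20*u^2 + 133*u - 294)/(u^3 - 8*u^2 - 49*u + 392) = (u^2 - 13*u + 42)/(u^2 - u - 56)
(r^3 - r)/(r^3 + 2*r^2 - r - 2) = r/(r + 2)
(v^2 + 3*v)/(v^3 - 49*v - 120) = v/(v^2 - 3*v - 40)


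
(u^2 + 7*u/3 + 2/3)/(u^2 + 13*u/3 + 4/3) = (u + 2)/(u + 4)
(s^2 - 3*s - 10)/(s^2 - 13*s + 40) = (s + 2)/(s - 8)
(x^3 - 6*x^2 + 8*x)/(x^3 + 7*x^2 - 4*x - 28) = x*(x - 4)/(x^2 + 9*x + 14)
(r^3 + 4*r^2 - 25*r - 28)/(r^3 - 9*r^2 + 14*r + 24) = (r + 7)/(r - 6)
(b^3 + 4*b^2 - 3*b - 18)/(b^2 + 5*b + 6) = (b^2 + b - 6)/(b + 2)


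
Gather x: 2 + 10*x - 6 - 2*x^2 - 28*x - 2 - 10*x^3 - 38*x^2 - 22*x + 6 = -10*x^3 - 40*x^2 - 40*x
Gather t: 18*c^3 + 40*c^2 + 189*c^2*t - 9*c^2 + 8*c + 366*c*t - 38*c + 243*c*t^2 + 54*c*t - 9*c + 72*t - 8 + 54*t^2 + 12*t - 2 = 18*c^3 + 31*c^2 - 39*c + t^2*(243*c + 54) + t*(189*c^2 + 420*c + 84) - 10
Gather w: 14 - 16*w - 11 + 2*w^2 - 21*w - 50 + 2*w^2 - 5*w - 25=4*w^2 - 42*w - 72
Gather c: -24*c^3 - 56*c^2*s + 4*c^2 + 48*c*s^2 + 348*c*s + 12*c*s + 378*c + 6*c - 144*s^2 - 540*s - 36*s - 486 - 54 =-24*c^3 + c^2*(4 - 56*s) + c*(48*s^2 + 360*s + 384) - 144*s^2 - 576*s - 540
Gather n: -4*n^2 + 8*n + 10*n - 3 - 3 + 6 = -4*n^2 + 18*n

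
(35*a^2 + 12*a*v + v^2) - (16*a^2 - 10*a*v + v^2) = 19*a^2 + 22*a*v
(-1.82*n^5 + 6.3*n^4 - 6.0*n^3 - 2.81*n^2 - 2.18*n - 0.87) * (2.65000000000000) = -4.823*n^5 + 16.695*n^4 - 15.9*n^3 - 7.4465*n^2 - 5.777*n - 2.3055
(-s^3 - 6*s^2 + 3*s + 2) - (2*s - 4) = -s^3 - 6*s^2 + s + 6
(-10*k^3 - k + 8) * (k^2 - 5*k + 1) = -10*k^5 + 50*k^4 - 11*k^3 + 13*k^2 - 41*k + 8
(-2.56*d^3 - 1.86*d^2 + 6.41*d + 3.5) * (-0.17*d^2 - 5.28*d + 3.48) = 0.4352*d^5 + 13.833*d^4 - 0.177699999999999*d^3 - 40.9126*d^2 + 3.8268*d + 12.18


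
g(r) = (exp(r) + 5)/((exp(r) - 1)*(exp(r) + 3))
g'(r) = exp(r)/((exp(r) - 1)*(exp(r) + 3)) - (exp(r) + 5)*exp(r)/((exp(r) - 1)*(exp(r) + 3)^2) - (exp(r) + 5)*exp(r)/((exp(r) - 1)^2*(exp(r) + 3))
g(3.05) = 0.05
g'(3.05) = -0.06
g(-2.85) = -1.76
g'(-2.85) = -0.09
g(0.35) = 3.47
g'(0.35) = -12.08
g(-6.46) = -1.67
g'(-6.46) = -0.00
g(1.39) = 0.43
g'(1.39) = -0.62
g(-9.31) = -1.67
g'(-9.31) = -0.00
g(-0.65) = -3.28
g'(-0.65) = -3.41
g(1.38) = 0.43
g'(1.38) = -0.63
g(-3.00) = -1.74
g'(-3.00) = -0.08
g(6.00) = 0.00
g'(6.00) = 0.00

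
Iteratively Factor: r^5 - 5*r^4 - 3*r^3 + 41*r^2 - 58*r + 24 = (r - 2)*(r^4 - 3*r^3 - 9*r^2 + 23*r - 12) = (r - 2)*(r - 1)*(r^3 - 2*r^2 - 11*r + 12) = (r - 4)*(r - 2)*(r - 1)*(r^2 + 2*r - 3) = (r - 4)*(r - 2)*(r - 1)*(r + 3)*(r - 1)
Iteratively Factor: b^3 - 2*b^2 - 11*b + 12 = (b + 3)*(b^2 - 5*b + 4) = (b - 4)*(b + 3)*(b - 1)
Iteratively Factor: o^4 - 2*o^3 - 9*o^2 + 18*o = (o - 2)*(o^3 - 9*o) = (o - 3)*(o - 2)*(o^2 + 3*o) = (o - 3)*(o - 2)*(o + 3)*(o)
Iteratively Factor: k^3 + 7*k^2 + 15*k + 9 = (k + 1)*(k^2 + 6*k + 9) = (k + 1)*(k + 3)*(k + 3)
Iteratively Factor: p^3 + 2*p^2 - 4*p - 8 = (p + 2)*(p^2 - 4) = (p + 2)^2*(p - 2)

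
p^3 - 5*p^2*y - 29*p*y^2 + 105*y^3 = (p - 7*y)*(p - 3*y)*(p + 5*y)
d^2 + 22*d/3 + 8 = (d + 4/3)*(d + 6)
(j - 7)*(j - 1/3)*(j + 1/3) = j^3 - 7*j^2 - j/9 + 7/9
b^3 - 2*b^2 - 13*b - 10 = (b - 5)*(b + 1)*(b + 2)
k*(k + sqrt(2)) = k^2 + sqrt(2)*k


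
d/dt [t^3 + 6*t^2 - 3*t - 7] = 3*t^2 + 12*t - 3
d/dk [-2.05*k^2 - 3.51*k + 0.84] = -4.1*k - 3.51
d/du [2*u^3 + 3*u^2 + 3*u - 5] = 6*u^2 + 6*u + 3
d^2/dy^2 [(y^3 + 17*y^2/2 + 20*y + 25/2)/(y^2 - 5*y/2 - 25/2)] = 120/(y^3 - 15*y^2 + 75*y - 125)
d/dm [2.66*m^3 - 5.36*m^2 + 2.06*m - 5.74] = 7.98*m^2 - 10.72*m + 2.06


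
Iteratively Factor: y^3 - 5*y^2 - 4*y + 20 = (y - 5)*(y^2 - 4) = (y - 5)*(y + 2)*(y - 2)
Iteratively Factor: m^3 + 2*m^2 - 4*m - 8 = (m - 2)*(m^2 + 4*m + 4) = (m - 2)*(m + 2)*(m + 2)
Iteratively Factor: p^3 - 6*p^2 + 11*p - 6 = (p - 3)*(p^2 - 3*p + 2) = (p - 3)*(p - 2)*(p - 1)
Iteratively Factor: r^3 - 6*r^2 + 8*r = (r - 4)*(r^2 - 2*r) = r*(r - 4)*(r - 2)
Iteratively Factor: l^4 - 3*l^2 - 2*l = (l + 1)*(l^3 - l^2 - 2*l) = l*(l + 1)*(l^2 - l - 2) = l*(l + 1)^2*(l - 2)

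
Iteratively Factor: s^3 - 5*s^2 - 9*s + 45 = (s - 5)*(s^2 - 9) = (s - 5)*(s + 3)*(s - 3)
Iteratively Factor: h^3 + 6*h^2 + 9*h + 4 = (h + 1)*(h^2 + 5*h + 4) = (h + 1)^2*(h + 4)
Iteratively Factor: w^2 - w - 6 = (w - 3)*(w + 2)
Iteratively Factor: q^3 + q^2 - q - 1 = (q + 1)*(q^2 - 1) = (q + 1)^2*(q - 1)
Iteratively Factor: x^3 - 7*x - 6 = (x + 2)*(x^2 - 2*x - 3) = (x + 1)*(x + 2)*(x - 3)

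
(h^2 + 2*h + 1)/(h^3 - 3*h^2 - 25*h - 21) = (h + 1)/(h^2 - 4*h - 21)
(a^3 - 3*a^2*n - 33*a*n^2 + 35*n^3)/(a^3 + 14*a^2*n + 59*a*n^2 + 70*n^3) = (a^2 - 8*a*n + 7*n^2)/(a^2 + 9*a*n + 14*n^2)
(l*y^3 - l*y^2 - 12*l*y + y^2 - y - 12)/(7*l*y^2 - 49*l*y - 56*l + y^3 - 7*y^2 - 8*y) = (-l*y^3 + l*y^2 + 12*l*y - y^2 + y + 12)/(-7*l*y^2 + 49*l*y + 56*l - y^3 + 7*y^2 + 8*y)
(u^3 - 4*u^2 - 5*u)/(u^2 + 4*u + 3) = u*(u - 5)/(u + 3)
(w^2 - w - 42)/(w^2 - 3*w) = (w^2 - w - 42)/(w*(w - 3))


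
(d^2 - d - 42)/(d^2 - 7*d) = (d + 6)/d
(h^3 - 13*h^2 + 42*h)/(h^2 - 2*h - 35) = h*(h - 6)/(h + 5)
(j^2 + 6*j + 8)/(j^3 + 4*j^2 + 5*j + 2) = (j + 4)/(j^2 + 2*j + 1)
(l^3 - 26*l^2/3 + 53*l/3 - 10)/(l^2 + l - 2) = (l^2 - 23*l/3 + 10)/(l + 2)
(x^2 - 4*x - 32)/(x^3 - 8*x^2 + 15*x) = (x^2 - 4*x - 32)/(x*(x^2 - 8*x + 15))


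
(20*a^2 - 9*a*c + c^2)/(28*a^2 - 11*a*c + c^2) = (5*a - c)/(7*a - c)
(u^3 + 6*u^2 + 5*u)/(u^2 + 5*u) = u + 1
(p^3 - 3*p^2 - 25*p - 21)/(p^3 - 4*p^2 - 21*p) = (p + 1)/p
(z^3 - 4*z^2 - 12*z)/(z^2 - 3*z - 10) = z*(z - 6)/(z - 5)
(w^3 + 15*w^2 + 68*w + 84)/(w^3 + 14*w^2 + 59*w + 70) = (w + 6)/(w + 5)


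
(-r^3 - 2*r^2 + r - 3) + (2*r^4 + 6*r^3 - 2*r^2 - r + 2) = 2*r^4 + 5*r^3 - 4*r^2 - 1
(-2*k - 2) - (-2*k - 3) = 1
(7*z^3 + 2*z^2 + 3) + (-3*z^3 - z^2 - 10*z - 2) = 4*z^3 + z^2 - 10*z + 1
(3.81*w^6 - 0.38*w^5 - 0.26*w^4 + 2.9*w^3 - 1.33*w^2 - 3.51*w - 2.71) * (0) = 0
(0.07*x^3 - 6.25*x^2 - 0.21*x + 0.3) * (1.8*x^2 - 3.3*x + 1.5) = 0.126*x^5 - 11.481*x^4 + 20.352*x^3 - 8.142*x^2 - 1.305*x + 0.45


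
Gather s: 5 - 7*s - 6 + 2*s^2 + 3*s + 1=2*s^2 - 4*s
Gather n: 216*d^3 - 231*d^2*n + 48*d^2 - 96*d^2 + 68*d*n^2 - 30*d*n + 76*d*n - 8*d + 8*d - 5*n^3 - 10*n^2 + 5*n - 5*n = 216*d^3 - 48*d^2 - 5*n^3 + n^2*(68*d - 10) + n*(-231*d^2 + 46*d)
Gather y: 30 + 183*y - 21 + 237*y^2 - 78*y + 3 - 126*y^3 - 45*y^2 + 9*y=-126*y^3 + 192*y^2 + 114*y + 12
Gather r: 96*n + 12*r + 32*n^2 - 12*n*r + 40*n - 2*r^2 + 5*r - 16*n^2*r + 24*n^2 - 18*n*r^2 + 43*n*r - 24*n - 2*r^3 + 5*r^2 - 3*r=56*n^2 + 112*n - 2*r^3 + r^2*(3 - 18*n) + r*(-16*n^2 + 31*n + 14)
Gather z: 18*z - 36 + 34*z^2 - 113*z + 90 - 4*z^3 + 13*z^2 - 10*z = -4*z^3 + 47*z^2 - 105*z + 54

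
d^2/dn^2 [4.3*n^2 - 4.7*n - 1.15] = 8.60000000000000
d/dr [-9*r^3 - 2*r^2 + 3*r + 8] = -27*r^2 - 4*r + 3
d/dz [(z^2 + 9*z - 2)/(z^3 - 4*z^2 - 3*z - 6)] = (-z^4 - 18*z^3 + 39*z^2 - 28*z - 60)/(z^6 - 8*z^5 + 10*z^4 + 12*z^3 + 57*z^2 + 36*z + 36)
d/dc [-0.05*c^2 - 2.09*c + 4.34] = -0.1*c - 2.09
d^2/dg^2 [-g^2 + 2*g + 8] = -2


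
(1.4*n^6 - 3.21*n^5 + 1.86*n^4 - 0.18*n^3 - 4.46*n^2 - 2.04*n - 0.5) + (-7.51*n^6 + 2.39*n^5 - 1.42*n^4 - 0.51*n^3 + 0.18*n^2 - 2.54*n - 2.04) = -6.11*n^6 - 0.82*n^5 + 0.44*n^4 - 0.69*n^3 - 4.28*n^2 - 4.58*n - 2.54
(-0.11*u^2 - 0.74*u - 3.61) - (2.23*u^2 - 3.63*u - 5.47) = -2.34*u^2 + 2.89*u + 1.86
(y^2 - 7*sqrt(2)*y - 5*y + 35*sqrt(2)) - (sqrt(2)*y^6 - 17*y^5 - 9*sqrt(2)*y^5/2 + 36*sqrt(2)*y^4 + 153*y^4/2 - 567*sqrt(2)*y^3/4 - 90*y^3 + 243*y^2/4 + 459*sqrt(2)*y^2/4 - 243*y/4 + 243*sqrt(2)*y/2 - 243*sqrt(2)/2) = -sqrt(2)*y^6 + 9*sqrt(2)*y^5/2 + 17*y^5 - 153*y^4/2 - 36*sqrt(2)*y^4 + 90*y^3 + 567*sqrt(2)*y^3/4 - 459*sqrt(2)*y^2/4 - 239*y^2/4 - 257*sqrt(2)*y/2 + 223*y/4 + 313*sqrt(2)/2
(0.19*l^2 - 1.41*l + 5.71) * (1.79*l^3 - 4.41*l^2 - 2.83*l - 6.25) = 0.3401*l^5 - 3.3618*l^4 + 15.9013*l^3 - 22.3783*l^2 - 7.3468*l - 35.6875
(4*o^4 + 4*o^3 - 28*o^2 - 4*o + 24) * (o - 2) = 4*o^5 - 4*o^4 - 36*o^3 + 52*o^2 + 32*o - 48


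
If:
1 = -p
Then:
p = -1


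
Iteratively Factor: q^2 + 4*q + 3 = (q + 3)*(q + 1)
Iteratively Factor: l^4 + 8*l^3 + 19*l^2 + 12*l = (l)*(l^3 + 8*l^2 + 19*l + 12) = l*(l + 3)*(l^2 + 5*l + 4) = l*(l + 3)*(l + 4)*(l + 1)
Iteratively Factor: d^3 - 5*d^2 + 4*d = (d)*(d^2 - 5*d + 4) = d*(d - 4)*(d - 1)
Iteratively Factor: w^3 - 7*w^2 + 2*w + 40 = (w - 5)*(w^2 - 2*w - 8) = (w - 5)*(w - 4)*(w + 2)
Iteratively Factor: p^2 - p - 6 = (p + 2)*(p - 3)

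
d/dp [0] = 0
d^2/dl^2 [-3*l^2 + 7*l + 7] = -6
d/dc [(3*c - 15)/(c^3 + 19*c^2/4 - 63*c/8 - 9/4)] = 24*(-16*c^3 + 82*c^2 + 380*c - 333)/(64*c^6 + 608*c^5 + 436*c^4 - 5076*c^3 + 2601*c^2 + 2268*c + 324)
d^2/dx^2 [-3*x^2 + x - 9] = -6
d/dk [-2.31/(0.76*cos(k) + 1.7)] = -1.7556*sin(k)/(0.76*cos(k) + 1.7)^2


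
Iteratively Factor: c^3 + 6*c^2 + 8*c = (c + 2)*(c^2 + 4*c) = (c + 2)*(c + 4)*(c)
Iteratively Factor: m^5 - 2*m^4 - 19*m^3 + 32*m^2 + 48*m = (m + 1)*(m^4 - 3*m^3 - 16*m^2 + 48*m) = (m - 4)*(m + 1)*(m^3 + m^2 - 12*m) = (m - 4)*(m + 1)*(m + 4)*(m^2 - 3*m) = m*(m - 4)*(m + 1)*(m + 4)*(m - 3)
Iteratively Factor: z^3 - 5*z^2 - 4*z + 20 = (z + 2)*(z^2 - 7*z + 10) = (z - 2)*(z + 2)*(z - 5)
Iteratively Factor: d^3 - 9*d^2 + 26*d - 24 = (d - 3)*(d^2 - 6*d + 8) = (d - 3)*(d - 2)*(d - 4)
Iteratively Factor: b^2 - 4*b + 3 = (b - 3)*(b - 1)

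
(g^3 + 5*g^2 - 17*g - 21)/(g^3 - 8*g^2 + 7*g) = (g^3 + 5*g^2 - 17*g - 21)/(g*(g^2 - 8*g + 7))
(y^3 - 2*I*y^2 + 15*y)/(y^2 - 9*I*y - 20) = y*(y + 3*I)/(y - 4*I)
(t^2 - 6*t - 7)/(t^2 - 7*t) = (t + 1)/t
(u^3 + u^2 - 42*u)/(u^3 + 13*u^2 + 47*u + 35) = u*(u - 6)/(u^2 + 6*u + 5)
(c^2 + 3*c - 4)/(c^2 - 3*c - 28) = (c - 1)/(c - 7)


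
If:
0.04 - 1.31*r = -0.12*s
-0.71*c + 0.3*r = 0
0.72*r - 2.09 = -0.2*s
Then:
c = 0.31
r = 0.74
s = 7.78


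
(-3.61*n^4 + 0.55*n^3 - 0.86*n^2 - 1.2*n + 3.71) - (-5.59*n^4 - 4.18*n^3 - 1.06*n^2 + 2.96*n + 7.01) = 1.98*n^4 + 4.73*n^3 + 0.2*n^2 - 4.16*n - 3.3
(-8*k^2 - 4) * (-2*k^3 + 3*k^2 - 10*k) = 16*k^5 - 24*k^4 + 88*k^3 - 12*k^2 + 40*k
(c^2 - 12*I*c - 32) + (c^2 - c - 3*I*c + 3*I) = 2*c^2 - c - 15*I*c - 32 + 3*I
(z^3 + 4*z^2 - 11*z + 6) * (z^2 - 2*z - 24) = z^5 + 2*z^4 - 43*z^3 - 68*z^2 + 252*z - 144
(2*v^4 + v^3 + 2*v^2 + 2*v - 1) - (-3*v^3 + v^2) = 2*v^4 + 4*v^3 + v^2 + 2*v - 1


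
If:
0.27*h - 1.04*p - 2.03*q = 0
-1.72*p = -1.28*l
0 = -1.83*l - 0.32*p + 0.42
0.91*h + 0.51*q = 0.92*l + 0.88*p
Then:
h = 0.37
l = 0.20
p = 0.15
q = -0.03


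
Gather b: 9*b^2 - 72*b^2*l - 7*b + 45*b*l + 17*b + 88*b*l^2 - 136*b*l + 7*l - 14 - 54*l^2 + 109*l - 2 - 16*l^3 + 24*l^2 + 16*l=b^2*(9 - 72*l) + b*(88*l^2 - 91*l + 10) - 16*l^3 - 30*l^2 + 132*l - 16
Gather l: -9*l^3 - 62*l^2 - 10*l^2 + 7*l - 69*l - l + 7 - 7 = -9*l^3 - 72*l^2 - 63*l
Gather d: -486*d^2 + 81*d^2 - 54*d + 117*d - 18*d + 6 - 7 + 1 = -405*d^2 + 45*d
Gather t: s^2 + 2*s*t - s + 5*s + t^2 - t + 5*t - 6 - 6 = s^2 + 4*s + t^2 + t*(2*s + 4) - 12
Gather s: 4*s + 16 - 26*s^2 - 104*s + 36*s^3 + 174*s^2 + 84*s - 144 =36*s^3 + 148*s^2 - 16*s - 128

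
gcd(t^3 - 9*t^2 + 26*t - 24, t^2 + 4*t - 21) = t - 3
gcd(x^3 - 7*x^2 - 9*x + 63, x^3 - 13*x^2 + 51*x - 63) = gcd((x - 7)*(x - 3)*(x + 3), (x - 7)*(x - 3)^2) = x^2 - 10*x + 21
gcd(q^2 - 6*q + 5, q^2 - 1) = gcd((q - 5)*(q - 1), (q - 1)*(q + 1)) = q - 1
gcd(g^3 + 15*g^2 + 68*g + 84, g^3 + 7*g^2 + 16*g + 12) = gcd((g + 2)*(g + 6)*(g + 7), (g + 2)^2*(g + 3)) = g + 2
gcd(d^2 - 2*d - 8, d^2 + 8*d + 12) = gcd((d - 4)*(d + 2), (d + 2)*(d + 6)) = d + 2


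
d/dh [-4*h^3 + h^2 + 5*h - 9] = -12*h^2 + 2*h + 5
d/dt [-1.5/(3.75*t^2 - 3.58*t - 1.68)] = (11.25*t - 5.37)/(-3.75*t^2 + 3.58*t + 1.68)^2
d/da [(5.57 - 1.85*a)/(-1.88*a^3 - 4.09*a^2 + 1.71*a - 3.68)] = (-6.956*a^3 + 23.8483*a^2 + 45.5626*a - 2.7167)/(3.5344*a^6 + 15.3784*a^5 + 10.2985*a^4 - 0.151*a^3 + 33.0265*a^2 - 12.5856*a + 13.5424)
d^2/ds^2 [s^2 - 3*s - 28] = 2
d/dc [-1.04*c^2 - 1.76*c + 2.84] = -2.08*c - 1.76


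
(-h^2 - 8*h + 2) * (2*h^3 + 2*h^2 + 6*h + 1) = -2*h^5 - 18*h^4 - 18*h^3 - 45*h^2 + 4*h + 2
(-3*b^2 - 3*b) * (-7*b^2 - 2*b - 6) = 21*b^4 + 27*b^3 + 24*b^2 + 18*b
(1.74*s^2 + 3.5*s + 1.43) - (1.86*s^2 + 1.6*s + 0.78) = -0.12*s^2 + 1.9*s + 0.65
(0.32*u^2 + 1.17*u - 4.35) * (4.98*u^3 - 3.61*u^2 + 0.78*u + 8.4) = 1.5936*u^5 + 4.6714*u^4 - 25.6371*u^3 + 19.3041*u^2 + 6.435*u - 36.54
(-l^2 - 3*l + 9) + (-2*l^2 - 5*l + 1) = -3*l^2 - 8*l + 10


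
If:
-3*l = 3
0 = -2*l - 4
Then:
No Solution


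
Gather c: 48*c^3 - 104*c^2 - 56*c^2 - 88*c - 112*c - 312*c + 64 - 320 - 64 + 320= 48*c^3 - 160*c^2 - 512*c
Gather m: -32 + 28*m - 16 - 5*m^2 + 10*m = -5*m^2 + 38*m - 48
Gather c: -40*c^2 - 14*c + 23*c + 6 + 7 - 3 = -40*c^2 + 9*c + 10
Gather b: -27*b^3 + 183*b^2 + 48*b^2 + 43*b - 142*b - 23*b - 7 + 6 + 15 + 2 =-27*b^3 + 231*b^2 - 122*b + 16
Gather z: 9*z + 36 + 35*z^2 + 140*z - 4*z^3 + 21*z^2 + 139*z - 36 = -4*z^3 + 56*z^2 + 288*z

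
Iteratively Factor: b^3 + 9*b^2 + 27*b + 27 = (b + 3)*(b^2 + 6*b + 9) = (b + 3)^2*(b + 3)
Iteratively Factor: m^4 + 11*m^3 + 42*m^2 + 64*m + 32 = (m + 2)*(m^3 + 9*m^2 + 24*m + 16) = (m + 1)*(m + 2)*(m^2 + 8*m + 16) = (m + 1)*(m + 2)*(m + 4)*(m + 4)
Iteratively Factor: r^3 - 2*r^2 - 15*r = (r - 5)*(r^2 + 3*r) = (r - 5)*(r + 3)*(r)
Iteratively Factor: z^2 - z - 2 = (z - 2)*(z + 1)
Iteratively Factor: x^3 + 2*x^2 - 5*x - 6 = (x + 3)*(x^2 - x - 2) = (x + 1)*(x + 3)*(x - 2)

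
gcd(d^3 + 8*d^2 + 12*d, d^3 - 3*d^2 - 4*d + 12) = d + 2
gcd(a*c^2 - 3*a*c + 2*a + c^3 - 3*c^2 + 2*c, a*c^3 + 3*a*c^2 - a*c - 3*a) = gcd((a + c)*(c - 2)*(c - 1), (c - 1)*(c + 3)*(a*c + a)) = c - 1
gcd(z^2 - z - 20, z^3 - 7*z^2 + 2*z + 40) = z - 5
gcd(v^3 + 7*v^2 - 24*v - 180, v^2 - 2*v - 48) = v + 6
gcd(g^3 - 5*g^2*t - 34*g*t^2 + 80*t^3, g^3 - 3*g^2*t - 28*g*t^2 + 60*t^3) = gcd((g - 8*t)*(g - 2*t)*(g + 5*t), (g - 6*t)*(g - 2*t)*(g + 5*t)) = -g^2 - 3*g*t + 10*t^2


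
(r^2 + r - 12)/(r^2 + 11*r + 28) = (r - 3)/(r + 7)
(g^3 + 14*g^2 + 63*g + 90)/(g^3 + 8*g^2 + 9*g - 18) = (g + 5)/(g - 1)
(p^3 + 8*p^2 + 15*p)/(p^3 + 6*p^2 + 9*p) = (p + 5)/(p + 3)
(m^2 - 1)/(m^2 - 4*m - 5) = (m - 1)/(m - 5)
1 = 1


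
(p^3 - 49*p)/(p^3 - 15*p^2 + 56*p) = (p + 7)/(p - 8)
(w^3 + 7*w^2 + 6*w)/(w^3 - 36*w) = (w + 1)/(w - 6)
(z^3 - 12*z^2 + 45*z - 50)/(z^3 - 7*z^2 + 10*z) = (z - 5)/z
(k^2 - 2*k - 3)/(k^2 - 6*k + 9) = (k + 1)/(k - 3)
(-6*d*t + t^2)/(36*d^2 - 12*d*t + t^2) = t/(-6*d + t)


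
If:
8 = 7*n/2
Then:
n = 16/7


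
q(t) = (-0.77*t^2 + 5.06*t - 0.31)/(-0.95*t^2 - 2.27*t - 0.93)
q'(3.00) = 0.21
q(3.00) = -0.49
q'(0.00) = -6.25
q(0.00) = 0.33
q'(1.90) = 0.26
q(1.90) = -0.75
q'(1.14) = 0.18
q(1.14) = -0.94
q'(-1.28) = 24.20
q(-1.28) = -19.20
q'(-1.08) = 7.75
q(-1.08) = -16.14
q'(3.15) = 0.20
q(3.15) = -0.46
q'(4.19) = 0.15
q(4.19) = -0.27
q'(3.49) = 0.19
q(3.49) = -0.39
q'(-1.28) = 24.20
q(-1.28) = -19.20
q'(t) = (5.06 - 1.54*t)/(-0.95*t^2 - 2.27*t - 0.93) + (1.9*t + 2.27)*(-0.77*t^2 + 5.06*t - 0.31)/(-0.95*t^2 - 2.27*t - 0.93)^2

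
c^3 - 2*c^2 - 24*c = c*(c - 6)*(c + 4)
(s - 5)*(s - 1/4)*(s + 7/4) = s^3 - 7*s^2/2 - 127*s/16 + 35/16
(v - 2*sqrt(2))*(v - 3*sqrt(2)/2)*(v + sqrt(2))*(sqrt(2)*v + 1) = sqrt(2)*v^4 - 4*v^3 - 7*sqrt(2)*v^2/2 + 11*v + 6*sqrt(2)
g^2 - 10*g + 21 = (g - 7)*(g - 3)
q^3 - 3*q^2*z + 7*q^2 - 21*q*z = q*(q + 7)*(q - 3*z)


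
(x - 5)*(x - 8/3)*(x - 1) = x^3 - 26*x^2/3 + 21*x - 40/3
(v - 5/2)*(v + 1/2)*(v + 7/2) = v^3 + 3*v^2/2 - 33*v/4 - 35/8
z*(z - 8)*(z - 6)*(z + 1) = z^4 - 13*z^3 + 34*z^2 + 48*z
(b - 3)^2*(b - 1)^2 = b^4 - 8*b^3 + 22*b^2 - 24*b + 9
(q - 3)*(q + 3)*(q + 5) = q^3 + 5*q^2 - 9*q - 45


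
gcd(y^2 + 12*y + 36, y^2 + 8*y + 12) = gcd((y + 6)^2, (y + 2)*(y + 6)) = y + 6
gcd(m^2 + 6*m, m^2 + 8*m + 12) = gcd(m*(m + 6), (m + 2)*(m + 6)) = m + 6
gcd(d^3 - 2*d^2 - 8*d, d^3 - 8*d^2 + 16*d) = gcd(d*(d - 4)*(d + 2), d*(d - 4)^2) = d^2 - 4*d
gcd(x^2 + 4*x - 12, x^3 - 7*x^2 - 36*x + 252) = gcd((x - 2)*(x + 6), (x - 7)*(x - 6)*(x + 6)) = x + 6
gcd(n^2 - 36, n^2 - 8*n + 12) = n - 6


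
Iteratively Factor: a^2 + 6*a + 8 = (a + 2)*(a + 4)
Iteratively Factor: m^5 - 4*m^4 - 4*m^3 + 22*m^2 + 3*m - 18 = (m + 2)*(m^4 - 6*m^3 + 8*m^2 + 6*m - 9) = (m - 1)*(m + 2)*(m^3 - 5*m^2 + 3*m + 9) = (m - 3)*(m - 1)*(m + 2)*(m^2 - 2*m - 3) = (m - 3)*(m - 1)*(m + 1)*(m + 2)*(m - 3)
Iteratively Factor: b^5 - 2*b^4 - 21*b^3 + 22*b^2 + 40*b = (b + 4)*(b^4 - 6*b^3 + 3*b^2 + 10*b) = (b + 1)*(b + 4)*(b^3 - 7*b^2 + 10*b) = (b - 2)*(b + 1)*(b + 4)*(b^2 - 5*b) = b*(b - 2)*(b + 1)*(b + 4)*(b - 5)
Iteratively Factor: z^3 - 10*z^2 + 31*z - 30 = (z - 2)*(z^2 - 8*z + 15) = (z - 3)*(z - 2)*(z - 5)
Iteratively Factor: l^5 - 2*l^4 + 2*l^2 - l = (l - 1)*(l^4 - l^3 - l^2 + l) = (l - 1)^2*(l^3 - l) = (l - 1)^2*(l + 1)*(l^2 - l) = (l - 1)^3*(l + 1)*(l)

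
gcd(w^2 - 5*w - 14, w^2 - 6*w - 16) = w + 2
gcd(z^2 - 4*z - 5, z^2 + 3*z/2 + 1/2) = z + 1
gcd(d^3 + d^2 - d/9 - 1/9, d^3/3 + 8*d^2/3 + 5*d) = 1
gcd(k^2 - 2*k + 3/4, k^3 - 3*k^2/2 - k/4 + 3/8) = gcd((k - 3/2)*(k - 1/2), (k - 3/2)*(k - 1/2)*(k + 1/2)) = k^2 - 2*k + 3/4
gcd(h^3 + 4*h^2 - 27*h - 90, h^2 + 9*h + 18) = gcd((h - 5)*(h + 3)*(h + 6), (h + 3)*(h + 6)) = h^2 + 9*h + 18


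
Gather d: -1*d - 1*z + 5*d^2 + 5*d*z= 5*d^2 + d*(5*z - 1) - z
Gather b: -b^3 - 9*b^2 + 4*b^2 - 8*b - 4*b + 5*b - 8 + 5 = -b^3 - 5*b^2 - 7*b - 3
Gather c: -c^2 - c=-c^2 - c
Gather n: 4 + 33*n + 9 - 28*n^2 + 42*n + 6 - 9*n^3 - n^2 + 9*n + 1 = -9*n^3 - 29*n^2 + 84*n + 20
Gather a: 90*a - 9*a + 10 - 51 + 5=81*a - 36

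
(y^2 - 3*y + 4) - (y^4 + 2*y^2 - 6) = -y^4 - y^2 - 3*y + 10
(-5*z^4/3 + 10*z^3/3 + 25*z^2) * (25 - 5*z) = 25*z^5/3 - 175*z^4/3 - 125*z^3/3 + 625*z^2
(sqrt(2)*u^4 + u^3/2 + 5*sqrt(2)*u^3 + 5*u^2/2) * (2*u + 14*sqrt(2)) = 2*sqrt(2)*u^5 + 10*sqrt(2)*u^4 + 29*u^4 + 7*sqrt(2)*u^3 + 145*u^3 + 35*sqrt(2)*u^2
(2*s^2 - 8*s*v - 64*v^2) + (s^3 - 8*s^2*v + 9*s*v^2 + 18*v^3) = s^3 - 8*s^2*v + 2*s^2 + 9*s*v^2 - 8*s*v + 18*v^3 - 64*v^2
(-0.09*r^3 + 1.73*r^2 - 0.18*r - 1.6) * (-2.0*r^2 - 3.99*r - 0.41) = 0.18*r^5 - 3.1009*r^4 - 6.5058*r^3 + 3.2089*r^2 + 6.4578*r + 0.656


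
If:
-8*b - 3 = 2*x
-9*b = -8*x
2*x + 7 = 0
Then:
No Solution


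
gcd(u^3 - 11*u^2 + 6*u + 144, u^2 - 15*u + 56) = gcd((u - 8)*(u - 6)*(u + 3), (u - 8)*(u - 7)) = u - 8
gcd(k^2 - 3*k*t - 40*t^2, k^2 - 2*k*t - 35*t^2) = k + 5*t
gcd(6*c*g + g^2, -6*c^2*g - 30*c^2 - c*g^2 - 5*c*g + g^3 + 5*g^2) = 1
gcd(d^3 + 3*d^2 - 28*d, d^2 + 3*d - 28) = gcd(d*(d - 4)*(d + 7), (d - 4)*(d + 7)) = d^2 + 3*d - 28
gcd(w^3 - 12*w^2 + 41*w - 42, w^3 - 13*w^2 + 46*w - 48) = w^2 - 5*w + 6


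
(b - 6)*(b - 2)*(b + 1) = b^3 - 7*b^2 + 4*b + 12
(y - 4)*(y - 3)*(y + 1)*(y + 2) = y^4 - 4*y^3 - 7*y^2 + 22*y + 24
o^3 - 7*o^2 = o^2*(o - 7)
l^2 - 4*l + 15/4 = (l - 5/2)*(l - 3/2)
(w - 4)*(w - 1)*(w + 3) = w^3 - 2*w^2 - 11*w + 12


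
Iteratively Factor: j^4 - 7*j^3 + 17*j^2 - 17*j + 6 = (j - 1)*(j^3 - 6*j^2 + 11*j - 6) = (j - 3)*(j - 1)*(j^2 - 3*j + 2) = (j - 3)*(j - 2)*(j - 1)*(j - 1)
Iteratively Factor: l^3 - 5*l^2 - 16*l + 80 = (l - 5)*(l^2 - 16) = (l - 5)*(l + 4)*(l - 4)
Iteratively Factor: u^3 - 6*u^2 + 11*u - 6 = (u - 2)*(u^2 - 4*u + 3) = (u - 3)*(u - 2)*(u - 1)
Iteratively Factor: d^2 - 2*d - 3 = (d + 1)*(d - 3)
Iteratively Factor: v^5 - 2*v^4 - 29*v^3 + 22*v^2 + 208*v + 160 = (v - 5)*(v^4 + 3*v^3 - 14*v^2 - 48*v - 32) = (v - 5)*(v + 1)*(v^3 + 2*v^2 - 16*v - 32) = (v - 5)*(v - 4)*(v + 1)*(v^2 + 6*v + 8) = (v - 5)*(v - 4)*(v + 1)*(v + 4)*(v + 2)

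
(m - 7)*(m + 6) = m^2 - m - 42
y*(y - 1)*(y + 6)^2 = y^4 + 11*y^3 + 24*y^2 - 36*y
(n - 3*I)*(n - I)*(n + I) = n^3 - 3*I*n^2 + n - 3*I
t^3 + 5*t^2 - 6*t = t*(t - 1)*(t + 6)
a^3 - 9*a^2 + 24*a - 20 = (a - 5)*(a - 2)^2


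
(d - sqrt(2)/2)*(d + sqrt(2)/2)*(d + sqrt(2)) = d^3 + sqrt(2)*d^2 - d/2 - sqrt(2)/2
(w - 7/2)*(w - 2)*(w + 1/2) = w^3 - 5*w^2 + 17*w/4 + 7/2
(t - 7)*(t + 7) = t^2 - 49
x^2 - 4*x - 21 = (x - 7)*(x + 3)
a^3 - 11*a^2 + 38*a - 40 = (a - 5)*(a - 4)*(a - 2)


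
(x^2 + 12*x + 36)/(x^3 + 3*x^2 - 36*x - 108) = (x + 6)/(x^2 - 3*x - 18)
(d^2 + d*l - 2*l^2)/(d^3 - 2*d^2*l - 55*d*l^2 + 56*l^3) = (d + 2*l)/(d^2 - d*l - 56*l^2)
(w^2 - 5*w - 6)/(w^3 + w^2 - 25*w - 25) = (w - 6)/(w^2 - 25)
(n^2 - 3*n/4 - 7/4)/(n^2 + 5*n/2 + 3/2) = (4*n - 7)/(2*(2*n + 3))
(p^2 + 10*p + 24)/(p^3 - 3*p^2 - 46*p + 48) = (p + 4)/(p^2 - 9*p + 8)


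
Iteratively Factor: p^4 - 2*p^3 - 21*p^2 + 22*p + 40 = (p - 5)*(p^3 + 3*p^2 - 6*p - 8) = (p - 5)*(p + 4)*(p^2 - p - 2) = (p - 5)*(p - 2)*(p + 4)*(p + 1)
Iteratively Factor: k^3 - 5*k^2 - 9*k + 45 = (k - 3)*(k^2 - 2*k - 15) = (k - 3)*(k + 3)*(k - 5)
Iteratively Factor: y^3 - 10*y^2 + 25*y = (y - 5)*(y^2 - 5*y) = y*(y - 5)*(y - 5)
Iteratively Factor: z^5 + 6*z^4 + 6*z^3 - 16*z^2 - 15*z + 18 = (z - 1)*(z^4 + 7*z^3 + 13*z^2 - 3*z - 18) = (z - 1)*(z + 3)*(z^3 + 4*z^2 + z - 6) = (z - 1)*(z + 3)^2*(z^2 + z - 2) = (z - 1)*(z + 2)*(z + 3)^2*(z - 1)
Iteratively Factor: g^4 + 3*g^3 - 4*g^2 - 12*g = (g - 2)*(g^3 + 5*g^2 + 6*g) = (g - 2)*(g + 3)*(g^2 + 2*g) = (g - 2)*(g + 2)*(g + 3)*(g)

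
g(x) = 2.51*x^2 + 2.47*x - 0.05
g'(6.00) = 32.59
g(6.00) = 105.13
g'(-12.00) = -57.77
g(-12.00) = 331.75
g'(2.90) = 17.03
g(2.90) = 28.22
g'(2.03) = 12.66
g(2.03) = 15.31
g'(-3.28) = -14.00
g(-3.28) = 18.85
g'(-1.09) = -3.00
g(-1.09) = 0.24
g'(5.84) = 31.79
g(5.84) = 99.98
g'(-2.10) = -8.07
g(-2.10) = 5.83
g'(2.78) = 16.43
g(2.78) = 26.21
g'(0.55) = 5.23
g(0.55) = 2.07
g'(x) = 5.02*x + 2.47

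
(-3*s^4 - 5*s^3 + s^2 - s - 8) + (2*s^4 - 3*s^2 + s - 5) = -s^4 - 5*s^3 - 2*s^2 - 13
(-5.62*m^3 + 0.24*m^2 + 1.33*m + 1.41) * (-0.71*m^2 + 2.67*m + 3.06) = 3.9902*m^5 - 15.1758*m^4 - 17.5007*m^3 + 3.2844*m^2 + 7.8345*m + 4.3146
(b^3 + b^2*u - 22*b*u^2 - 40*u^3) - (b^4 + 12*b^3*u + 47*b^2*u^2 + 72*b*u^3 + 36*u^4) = -b^4 - 12*b^3*u + b^3 - 47*b^2*u^2 + b^2*u - 72*b*u^3 - 22*b*u^2 - 36*u^4 - 40*u^3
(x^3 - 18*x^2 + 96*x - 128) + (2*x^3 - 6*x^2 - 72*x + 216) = 3*x^3 - 24*x^2 + 24*x + 88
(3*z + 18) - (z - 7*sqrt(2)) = 2*z + 7*sqrt(2) + 18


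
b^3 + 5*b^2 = b^2*(b + 5)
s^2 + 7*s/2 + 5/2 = (s + 1)*(s + 5/2)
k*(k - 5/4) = k^2 - 5*k/4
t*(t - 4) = t^2 - 4*t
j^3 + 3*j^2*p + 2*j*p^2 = j*(j + p)*(j + 2*p)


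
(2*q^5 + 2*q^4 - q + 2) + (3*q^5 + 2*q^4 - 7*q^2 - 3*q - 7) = 5*q^5 + 4*q^4 - 7*q^2 - 4*q - 5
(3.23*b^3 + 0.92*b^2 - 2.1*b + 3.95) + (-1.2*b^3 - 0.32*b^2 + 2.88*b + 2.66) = 2.03*b^3 + 0.6*b^2 + 0.78*b + 6.61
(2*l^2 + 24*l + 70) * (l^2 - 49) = 2*l^4 + 24*l^3 - 28*l^2 - 1176*l - 3430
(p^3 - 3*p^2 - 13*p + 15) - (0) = p^3 - 3*p^2 - 13*p + 15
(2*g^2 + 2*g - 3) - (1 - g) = 2*g^2 + 3*g - 4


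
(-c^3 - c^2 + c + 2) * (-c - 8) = c^4 + 9*c^3 + 7*c^2 - 10*c - 16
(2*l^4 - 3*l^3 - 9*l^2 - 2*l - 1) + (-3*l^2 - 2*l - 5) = 2*l^4 - 3*l^3 - 12*l^2 - 4*l - 6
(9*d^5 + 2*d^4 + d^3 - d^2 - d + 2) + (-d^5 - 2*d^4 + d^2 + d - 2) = 8*d^5 + d^3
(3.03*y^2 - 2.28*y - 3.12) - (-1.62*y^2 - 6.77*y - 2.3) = 4.65*y^2 + 4.49*y - 0.82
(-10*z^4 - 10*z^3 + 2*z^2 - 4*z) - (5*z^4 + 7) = -15*z^4 - 10*z^3 + 2*z^2 - 4*z - 7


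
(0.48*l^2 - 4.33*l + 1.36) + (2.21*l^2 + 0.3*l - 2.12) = 2.69*l^2 - 4.03*l - 0.76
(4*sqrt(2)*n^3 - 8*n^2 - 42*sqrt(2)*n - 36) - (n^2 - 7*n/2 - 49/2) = 4*sqrt(2)*n^3 - 9*n^2 - 42*sqrt(2)*n + 7*n/2 - 23/2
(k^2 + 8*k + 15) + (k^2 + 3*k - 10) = 2*k^2 + 11*k + 5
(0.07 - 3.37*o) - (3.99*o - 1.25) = 1.32 - 7.36*o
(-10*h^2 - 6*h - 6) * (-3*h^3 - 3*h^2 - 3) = 30*h^5 + 48*h^4 + 36*h^3 + 48*h^2 + 18*h + 18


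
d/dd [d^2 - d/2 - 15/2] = 2*d - 1/2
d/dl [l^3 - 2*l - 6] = 3*l^2 - 2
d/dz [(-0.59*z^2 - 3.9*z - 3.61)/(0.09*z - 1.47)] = (-0.0531*z^2 + 1.7346*z + 6.0579)/(0.0081*z^2 - 0.2646*z + 2.1609)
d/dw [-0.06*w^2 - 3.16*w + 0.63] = -0.12*w - 3.16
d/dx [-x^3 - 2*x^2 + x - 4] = -3*x^2 - 4*x + 1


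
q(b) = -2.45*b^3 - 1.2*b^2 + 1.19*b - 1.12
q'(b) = -7.35*b^2 - 2.4*b + 1.19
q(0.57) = -1.29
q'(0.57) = -2.57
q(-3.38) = 75.75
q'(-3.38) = -74.67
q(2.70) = -54.88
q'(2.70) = -58.87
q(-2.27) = 18.65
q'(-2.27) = -31.24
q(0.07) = -1.04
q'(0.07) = 0.99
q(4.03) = -176.17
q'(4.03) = -127.85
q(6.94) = -869.58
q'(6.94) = -369.47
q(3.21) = -90.70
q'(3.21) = -82.25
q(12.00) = -4393.24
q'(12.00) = -1086.01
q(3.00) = -74.50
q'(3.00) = -72.16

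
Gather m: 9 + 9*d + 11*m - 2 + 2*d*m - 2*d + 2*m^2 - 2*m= 7*d + 2*m^2 + m*(2*d + 9) + 7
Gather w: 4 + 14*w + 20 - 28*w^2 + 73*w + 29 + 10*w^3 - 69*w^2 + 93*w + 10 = 10*w^3 - 97*w^2 + 180*w + 63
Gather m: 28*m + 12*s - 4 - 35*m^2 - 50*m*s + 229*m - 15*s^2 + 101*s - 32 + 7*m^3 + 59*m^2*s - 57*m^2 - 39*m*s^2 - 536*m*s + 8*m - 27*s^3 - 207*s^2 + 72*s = 7*m^3 + m^2*(59*s - 92) + m*(-39*s^2 - 586*s + 265) - 27*s^3 - 222*s^2 + 185*s - 36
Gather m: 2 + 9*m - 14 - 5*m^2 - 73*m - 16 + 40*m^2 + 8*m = 35*m^2 - 56*m - 28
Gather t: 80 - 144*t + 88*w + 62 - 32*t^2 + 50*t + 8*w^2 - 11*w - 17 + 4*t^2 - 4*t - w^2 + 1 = -28*t^2 - 98*t + 7*w^2 + 77*w + 126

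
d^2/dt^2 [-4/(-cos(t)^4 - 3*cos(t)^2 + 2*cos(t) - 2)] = 8*(4*(2*cos(t)^3 + 3*cos(t) - 1)^2*sin(t)^2 + (8*sin(t)^4 - 16*sin(t)^2 - cos(t) + 5)*(cos(t)^4 + 3*cos(t)^2 - 2*cos(t) + 2))/(cos(t)^4 + 3*cos(t)^2 - 2*cos(t) + 2)^3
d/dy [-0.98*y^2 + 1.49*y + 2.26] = 1.49 - 1.96*y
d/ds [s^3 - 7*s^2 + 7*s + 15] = 3*s^2 - 14*s + 7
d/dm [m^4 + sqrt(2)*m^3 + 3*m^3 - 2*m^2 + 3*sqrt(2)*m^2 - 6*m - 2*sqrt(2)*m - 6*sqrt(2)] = 4*m^3 + 3*sqrt(2)*m^2 + 9*m^2 - 4*m + 6*sqrt(2)*m - 6 - 2*sqrt(2)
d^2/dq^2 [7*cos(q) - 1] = -7*cos(q)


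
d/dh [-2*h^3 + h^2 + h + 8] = -6*h^2 + 2*h + 1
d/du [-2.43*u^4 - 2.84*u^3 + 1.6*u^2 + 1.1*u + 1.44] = -9.72*u^3 - 8.52*u^2 + 3.2*u + 1.1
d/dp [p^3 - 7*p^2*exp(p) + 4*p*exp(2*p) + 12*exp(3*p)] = -7*p^2*exp(p) + 3*p^2 + 8*p*exp(2*p) - 14*p*exp(p) + 36*exp(3*p) + 4*exp(2*p)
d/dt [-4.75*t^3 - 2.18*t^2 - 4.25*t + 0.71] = -14.25*t^2 - 4.36*t - 4.25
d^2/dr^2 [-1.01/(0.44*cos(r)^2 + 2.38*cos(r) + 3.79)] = (0.782144*(1 - cos(r)^2)^2 + 3.173016*cos(r)^3 - 0.624988000000001*cos(r)^2 - 15.456434*cos(r) - 8.85568)/(0.44*cos(r)^2 + 2.38*cos(r) + 3.79)^3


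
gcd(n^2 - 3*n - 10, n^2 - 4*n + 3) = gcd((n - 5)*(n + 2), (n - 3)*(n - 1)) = 1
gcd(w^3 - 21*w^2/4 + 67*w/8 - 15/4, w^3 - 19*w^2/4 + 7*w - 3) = w^2 - 11*w/4 + 3/2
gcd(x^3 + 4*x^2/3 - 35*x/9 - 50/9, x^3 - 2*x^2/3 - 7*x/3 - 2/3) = x - 2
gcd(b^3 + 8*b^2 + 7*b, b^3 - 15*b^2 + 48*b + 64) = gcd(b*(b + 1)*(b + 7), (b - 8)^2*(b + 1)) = b + 1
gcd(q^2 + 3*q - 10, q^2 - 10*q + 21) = 1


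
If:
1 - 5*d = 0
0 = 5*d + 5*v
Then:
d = 1/5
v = -1/5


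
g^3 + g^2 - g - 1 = (g - 1)*(g + 1)^2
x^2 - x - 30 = (x - 6)*(x + 5)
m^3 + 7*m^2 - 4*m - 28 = (m - 2)*(m + 2)*(m + 7)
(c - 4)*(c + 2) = c^2 - 2*c - 8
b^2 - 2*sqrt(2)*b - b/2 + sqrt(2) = (b - 1/2)*(b - 2*sqrt(2))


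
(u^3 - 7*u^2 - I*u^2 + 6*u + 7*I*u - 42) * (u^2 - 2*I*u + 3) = u^5 - 7*u^4 - 3*I*u^4 + 7*u^3 + 21*I*u^3 - 49*u^2 - 15*I*u^2 + 18*u + 105*I*u - 126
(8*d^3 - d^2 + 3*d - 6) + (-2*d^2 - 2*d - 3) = 8*d^3 - 3*d^2 + d - 9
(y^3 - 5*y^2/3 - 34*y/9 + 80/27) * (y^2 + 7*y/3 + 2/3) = y^5 + 2*y^4/3 - 7*y^3 - 188*y^2/27 + 356*y/81 + 160/81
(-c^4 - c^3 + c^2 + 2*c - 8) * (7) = -7*c^4 - 7*c^3 + 7*c^2 + 14*c - 56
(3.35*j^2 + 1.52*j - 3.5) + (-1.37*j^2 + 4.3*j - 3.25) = 1.98*j^2 + 5.82*j - 6.75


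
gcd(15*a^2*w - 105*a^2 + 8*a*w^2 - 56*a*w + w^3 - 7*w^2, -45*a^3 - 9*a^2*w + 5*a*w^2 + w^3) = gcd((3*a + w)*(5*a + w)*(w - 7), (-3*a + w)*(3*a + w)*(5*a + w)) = 15*a^2 + 8*a*w + w^2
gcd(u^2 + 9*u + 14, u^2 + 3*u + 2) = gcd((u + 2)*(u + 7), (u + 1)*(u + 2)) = u + 2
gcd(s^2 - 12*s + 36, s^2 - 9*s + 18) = s - 6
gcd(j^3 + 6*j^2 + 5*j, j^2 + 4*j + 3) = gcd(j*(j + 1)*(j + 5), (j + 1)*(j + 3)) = j + 1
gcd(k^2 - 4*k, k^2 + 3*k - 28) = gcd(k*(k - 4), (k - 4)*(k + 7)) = k - 4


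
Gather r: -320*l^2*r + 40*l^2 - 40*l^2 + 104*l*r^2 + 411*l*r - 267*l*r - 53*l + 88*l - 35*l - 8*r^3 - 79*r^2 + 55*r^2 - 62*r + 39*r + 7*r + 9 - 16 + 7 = -8*r^3 + r^2*(104*l - 24) + r*(-320*l^2 + 144*l - 16)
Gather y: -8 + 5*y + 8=5*y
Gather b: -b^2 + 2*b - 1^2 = -b^2 + 2*b - 1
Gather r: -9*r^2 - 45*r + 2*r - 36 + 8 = -9*r^2 - 43*r - 28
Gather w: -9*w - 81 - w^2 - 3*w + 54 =-w^2 - 12*w - 27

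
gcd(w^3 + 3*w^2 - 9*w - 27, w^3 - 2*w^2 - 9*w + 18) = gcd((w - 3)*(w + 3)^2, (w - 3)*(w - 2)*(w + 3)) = w^2 - 9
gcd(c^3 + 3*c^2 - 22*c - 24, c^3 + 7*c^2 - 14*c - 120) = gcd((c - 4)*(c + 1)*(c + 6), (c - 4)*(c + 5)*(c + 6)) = c^2 + 2*c - 24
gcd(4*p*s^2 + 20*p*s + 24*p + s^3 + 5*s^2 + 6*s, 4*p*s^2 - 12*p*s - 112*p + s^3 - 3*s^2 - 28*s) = 4*p + s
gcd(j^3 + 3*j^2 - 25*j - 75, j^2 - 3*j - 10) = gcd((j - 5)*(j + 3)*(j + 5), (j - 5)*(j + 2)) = j - 5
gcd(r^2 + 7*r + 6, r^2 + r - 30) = r + 6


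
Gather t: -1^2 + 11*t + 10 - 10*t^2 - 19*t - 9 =-10*t^2 - 8*t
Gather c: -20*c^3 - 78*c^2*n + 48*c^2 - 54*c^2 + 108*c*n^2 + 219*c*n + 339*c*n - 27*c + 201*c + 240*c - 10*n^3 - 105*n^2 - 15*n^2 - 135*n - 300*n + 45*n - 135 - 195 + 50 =-20*c^3 + c^2*(-78*n - 6) + c*(108*n^2 + 558*n + 414) - 10*n^3 - 120*n^2 - 390*n - 280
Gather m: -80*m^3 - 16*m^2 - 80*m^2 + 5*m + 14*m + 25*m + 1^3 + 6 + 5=-80*m^3 - 96*m^2 + 44*m + 12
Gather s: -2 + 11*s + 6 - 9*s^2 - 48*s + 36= -9*s^2 - 37*s + 40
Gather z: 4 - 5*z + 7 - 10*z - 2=9 - 15*z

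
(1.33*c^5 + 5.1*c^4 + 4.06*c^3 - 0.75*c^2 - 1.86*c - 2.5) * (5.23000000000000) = 6.9559*c^5 + 26.673*c^4 + 21.2338*c^3 - 3.9225*c^2 - 9.7278*c - 13.075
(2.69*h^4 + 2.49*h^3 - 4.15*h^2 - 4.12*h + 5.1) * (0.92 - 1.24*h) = -3.3356*h^5 - 0.6128*h^4 + 7.4368*h^3 + 1.2908*h^2 - 10.1144*h + 4.692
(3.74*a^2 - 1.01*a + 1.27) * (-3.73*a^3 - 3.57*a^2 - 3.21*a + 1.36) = -13.9502*a^5 - 9.5845*a^4 - 13.1368*a^3 + 3.7946*a^2 - 5.4503*a + 1.7272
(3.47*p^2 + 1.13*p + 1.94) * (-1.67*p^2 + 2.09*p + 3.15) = -5.7949*p^4 + 5.3652*p^3 + 10.0524*p^2 + 7.6141*p + 6.111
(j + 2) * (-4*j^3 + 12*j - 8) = -4*j^4 - 8*j^3 + 12*j^2 + 16*j - 16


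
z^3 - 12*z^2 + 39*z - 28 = (z - 7)*(z - 4)*(z - 1)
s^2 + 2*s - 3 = (s - 1)*(s + 3)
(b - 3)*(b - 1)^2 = b^3 - 5*b^2 + 7*b - 3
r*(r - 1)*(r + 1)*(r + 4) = r^4 + 4*r^3 - r^2 - 4*r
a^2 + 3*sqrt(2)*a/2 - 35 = (a - 7*sqrt(2)/2)*(a + 5*sqrt(2))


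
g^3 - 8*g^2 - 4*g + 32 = (g - 8)*(g - 2)*(g + 2)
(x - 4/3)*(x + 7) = x^2 + 17*x/3 - 28/3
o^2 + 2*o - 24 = (o - 4)*(o + 6)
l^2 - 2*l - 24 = (l - 6)*(l + 4)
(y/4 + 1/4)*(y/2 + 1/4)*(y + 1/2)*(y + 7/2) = y^4/8 + 11*y^3/16 + 33*y^2/32 + 37*y/64 + 7/64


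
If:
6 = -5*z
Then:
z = -6/5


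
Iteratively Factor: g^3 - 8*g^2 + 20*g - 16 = (g - 2)*(g^2 - 6*g + 8) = (g - 2)^2*(g - 4)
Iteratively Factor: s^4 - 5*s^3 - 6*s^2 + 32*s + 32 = (s - 4)*(s^3 - s^2 - 10*s - 8) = (s - 4)*(s + 2)*(s^2 - 3*s - 4) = (s - 4)*(s + 1)*(s + 2)*(s - 4)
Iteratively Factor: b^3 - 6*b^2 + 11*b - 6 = (b - 1)*(b^2 - 5*b + 6) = (b - 3)*(b - 1)*(b - 2)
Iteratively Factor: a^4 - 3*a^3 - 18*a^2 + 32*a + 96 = (a + 2)*(a^3 - 5*a^2 - 8*a + 48) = (a - 4)*(a + 2)*(a^2 - a - 12) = (a - 4)*(a + 2)*(a + 3)*(a - 4)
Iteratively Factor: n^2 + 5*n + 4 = (n + 4)*(n + 1)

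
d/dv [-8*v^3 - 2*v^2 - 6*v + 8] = -24*v^2 - 4*v - 6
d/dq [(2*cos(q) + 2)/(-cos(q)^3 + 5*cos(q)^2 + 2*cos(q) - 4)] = 4*(3 - cos(q))*sin(q)/(sin(q)^2 + 6*cos(q) - 5)^2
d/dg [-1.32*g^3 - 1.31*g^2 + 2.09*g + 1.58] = -3.96*g^2 - 2.62*g + 2.09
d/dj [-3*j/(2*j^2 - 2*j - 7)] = 3*(2*j^2 + 7)/(4*j^4 - 8*j^3 - 24*j^2 + 28*j + 49)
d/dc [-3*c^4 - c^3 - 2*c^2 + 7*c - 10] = -12*c^3 - 3*c^2 - 4*c + 7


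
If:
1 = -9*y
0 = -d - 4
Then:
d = -4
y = -1/9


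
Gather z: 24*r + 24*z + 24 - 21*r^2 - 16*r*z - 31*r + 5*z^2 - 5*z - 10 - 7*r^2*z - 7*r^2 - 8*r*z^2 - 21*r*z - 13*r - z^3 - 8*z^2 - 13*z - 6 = -28*r^2 - 20*r - z^3 + z^2*(-8*r - 3) + z*(-7*r^2 - 37*r + 6) + 8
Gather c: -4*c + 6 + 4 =10 - 4*c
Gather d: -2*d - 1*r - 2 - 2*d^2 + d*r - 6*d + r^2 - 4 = -2*d^2 + d*(r - 8) + r^2 - r - 6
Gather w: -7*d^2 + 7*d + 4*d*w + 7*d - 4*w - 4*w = -7*d^2 + 14*d + w*(4*d - 8)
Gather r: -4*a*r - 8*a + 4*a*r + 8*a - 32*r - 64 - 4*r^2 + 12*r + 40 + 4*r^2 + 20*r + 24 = 0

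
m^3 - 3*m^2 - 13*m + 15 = (m - 5)*(m - 1)*(m + 3)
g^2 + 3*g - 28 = (g - 4)*(g + 7)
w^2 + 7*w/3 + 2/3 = (w + 1/3)*(w + 2)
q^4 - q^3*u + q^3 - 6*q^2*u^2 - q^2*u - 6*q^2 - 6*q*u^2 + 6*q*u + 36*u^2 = (q - 2)*(q + 3)*(q - 3*u)*(q + 2*u)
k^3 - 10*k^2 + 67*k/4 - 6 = (k - 8)*(k - 3/2)*(k - 1/2)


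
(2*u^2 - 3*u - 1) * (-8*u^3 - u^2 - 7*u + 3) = -16*u^5 + 22*u^4 - 3*u^3 + 28*u^2 - 2*u - 3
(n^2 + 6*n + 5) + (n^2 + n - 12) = 2*n^2 + 7*n - 7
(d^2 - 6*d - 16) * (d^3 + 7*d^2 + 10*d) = d^5 + d^4 - 48*d^3 - 172*d^2 - 160*d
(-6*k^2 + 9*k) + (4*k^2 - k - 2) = -2*k^2 + 8*k - 2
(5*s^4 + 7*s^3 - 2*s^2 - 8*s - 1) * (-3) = -15*s^4 - 21*s^3 + 6*s^2 + 24*s + 3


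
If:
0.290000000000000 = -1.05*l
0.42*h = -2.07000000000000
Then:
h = -4.93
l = -0.28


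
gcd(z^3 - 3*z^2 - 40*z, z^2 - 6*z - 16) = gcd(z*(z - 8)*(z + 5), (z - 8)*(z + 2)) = z - 8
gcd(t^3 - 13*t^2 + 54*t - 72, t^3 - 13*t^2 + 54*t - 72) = t^3 - 13*t^2 + 54*t - 72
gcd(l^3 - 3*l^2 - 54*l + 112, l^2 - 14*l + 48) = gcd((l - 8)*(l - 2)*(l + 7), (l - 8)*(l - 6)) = l - 8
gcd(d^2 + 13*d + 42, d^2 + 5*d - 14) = d + 7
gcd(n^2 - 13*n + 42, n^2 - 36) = n - 6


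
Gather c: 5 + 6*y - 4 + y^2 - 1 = y^2 + 6*y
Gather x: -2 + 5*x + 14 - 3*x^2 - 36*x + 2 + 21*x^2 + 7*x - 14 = 18*x^2 - 24*x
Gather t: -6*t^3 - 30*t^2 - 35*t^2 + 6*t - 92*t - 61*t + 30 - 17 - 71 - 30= -6*t^3 - 65*t^2 - 147*t - 88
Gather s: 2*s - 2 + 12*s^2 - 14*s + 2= 12*s^2 - 12*s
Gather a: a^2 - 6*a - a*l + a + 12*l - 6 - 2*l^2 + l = a^2 + a*(-l - 5) - 2*l^2 + 13*l - 6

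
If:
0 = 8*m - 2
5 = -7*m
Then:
No Solution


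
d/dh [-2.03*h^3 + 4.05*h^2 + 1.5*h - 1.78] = -6.09*h^2 + 8.1*h + 1.5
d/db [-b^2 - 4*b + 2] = -2*b - 4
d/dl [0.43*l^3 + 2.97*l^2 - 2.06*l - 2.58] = 1.29*l^2 + 5.94*l - 2.06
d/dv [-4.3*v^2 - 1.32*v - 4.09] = -8.6*v - 1.32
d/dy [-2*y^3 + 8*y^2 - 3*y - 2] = -6*y^2 + 16*y - 3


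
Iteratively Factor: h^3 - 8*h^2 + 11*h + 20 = (h - 5)*(h^2 - 3*h - 4) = (h - 5)*(h - 4)*(h + 1)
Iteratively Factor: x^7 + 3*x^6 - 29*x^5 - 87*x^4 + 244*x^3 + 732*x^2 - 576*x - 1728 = (x + 3)*(x^6 - 29*x^4 + 244*x^2 - 576) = (x + 3)*(x + 4)*(x^5 - 4*x^4 - 13*x^3 + 52*x^2 + 36*x - 144) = (x - 3)*(x + 3)*(x + 4)*(x^4 - x^3 - 16*x^2 + 4*x + 48) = (x - 3)*(x + 2)*(x + 3)*(x + 4)*(x^3 - 3*x^2 - 10*x + 24) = (x - 3)*(x - 2)*(x + 2)*(x + 3)*(x + 4)*(x^2 - x - 12) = (x - 4)*(x - 3)*(x - 2)*(x + 2)*(x + 3)*(x + 4)*(x + 3)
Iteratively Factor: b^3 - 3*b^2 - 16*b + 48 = (b + 4)*(b^2 - 7*b + 12) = (b - 4)*(b + 4)*(b - 3)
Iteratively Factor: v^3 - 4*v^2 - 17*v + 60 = (v + 4)*(v^2 - 8*v + 15) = (v - 5)*(v + 4)*(v - 3)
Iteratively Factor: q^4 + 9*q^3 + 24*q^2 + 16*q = (q + 4)*(q^3 + 5*q^2 + 4*q) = q*(q + 4)*(q^2 + 5*q + 4) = q*(q + 4)^2*(q + 1)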